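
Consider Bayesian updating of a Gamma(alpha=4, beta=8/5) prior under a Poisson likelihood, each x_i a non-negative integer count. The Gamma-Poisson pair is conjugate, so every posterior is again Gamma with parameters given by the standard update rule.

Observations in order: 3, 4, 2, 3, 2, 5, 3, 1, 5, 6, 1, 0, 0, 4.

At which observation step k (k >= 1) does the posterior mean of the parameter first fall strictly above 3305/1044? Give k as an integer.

k = 10

obs 1: x=3 → posterior Gamma(7, 13/5)
obs 2: x=4 → posterior Gamma(11, 18/5)
obs 3: x=2 → posterior Gamma(13, 23/5)
obs 4: x=3 → posterior Gamma(16, 28/5)
obs 5: x=2 → posterior Gamma(18, 33/5)
obs 6: x=5 → posterior Gamma(23, 38/5)
obs 7: x=3 → posterior Gamma(26, 43/5)
obs 8: x=1 → posterior Gamma(27, 48/5)
obs 9: x=5 → posterior Gamma(32, 53/5)
obs 10: x=6 → posterior Gamma(38, 58/5)
obs 11: x=1 → posterior Gamma(39, 63/5)
obs 12: x=0 → posterior Gamma(39, 68/5)
obs 13: x=0 → posterior Gamma(39, 73/5)
obs 14: x=4 → posterior Gamma(43, 78/5)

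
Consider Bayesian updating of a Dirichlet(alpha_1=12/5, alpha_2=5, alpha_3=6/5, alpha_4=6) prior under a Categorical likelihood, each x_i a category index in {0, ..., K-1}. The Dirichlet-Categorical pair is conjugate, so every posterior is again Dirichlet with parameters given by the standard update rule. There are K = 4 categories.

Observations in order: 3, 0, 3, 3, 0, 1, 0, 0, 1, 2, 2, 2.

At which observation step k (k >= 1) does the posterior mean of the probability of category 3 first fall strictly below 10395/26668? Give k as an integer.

obs 1: x=3 → posterior Dirichlet(12/5, 5, 6/5, 7)
obs 2: x=0 → posterior Dirichlet(17/5, 5, 6/5, 7)
obs 3: x=3 → posterior Dirichlet(17/5, 5, 6/5, 8)
obs 4: x=3 → posterior Dirichlet(17/5, 5, 6/5, 9)
obs 5: x=0 → posterior Dirichlet(22/5, 5, 6/5, 9)
obs 6: x=1 → posterior Dirichlet(22/5, 6, 6/5, 9)
obs 7: x=0 → posterior Dirichlet(27/5, 6, 6/5, 9)
obs 8: x=0 → posterior Dirichlet(32/5, 6, 6/5, 9)
obs 9: x=1 → posterior Dirichlet(32/5, 7, 6/5, 9)
obs 10: x=2 → posterior Dirichlet(32/5, 7, 11/5, 9)
obs 11: x=2 → posterior Dirichlet(32/5, 7, 16/5, 9)
obs 12: x=2 → posterior Dirichlet(32/5, 7, 21/5, 9)

k = 9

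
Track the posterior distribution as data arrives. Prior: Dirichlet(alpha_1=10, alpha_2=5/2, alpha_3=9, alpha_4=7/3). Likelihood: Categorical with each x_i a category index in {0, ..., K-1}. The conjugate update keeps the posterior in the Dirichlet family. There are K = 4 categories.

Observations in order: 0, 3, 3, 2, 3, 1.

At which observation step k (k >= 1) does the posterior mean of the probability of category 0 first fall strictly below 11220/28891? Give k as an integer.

k = 5

obs 1: x=0 → posterior Dirichlet(11, 5/2, 9, 7/3)
obs 2: x=3 → posterior Dirichlet(11, 5/2, 9, 10/3)
obs 3: x=3 → posterior Dirichlet(11, 5/2, 9, 13/3)
obs 4: x=2 → posterior Dirichlet(11, 5/2, 10, 13/3)
obs 5: x=3 → posterior Dirichlet(11, 5/2, 10, 16/3)
obs 6: x=1 → posterior Dirichlet(11, 7/2, 10, 16/3)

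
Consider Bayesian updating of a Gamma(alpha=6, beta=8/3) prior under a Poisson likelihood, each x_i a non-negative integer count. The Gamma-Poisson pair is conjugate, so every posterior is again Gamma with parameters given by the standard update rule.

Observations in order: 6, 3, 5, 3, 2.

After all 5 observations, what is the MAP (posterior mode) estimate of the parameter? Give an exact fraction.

obs 1: x=6 → posterior Gamma(12, 11/3)
obs 2: x=3 → posterior Gamma(15, 14/3)
obs 3: x=5 → posterior Gamma(20, 17/3)
obs 4: x=3 → posterior Gamma(23, 20/3)
obs 5: x=2 → posterior Gamma(25, 23/3)

72/23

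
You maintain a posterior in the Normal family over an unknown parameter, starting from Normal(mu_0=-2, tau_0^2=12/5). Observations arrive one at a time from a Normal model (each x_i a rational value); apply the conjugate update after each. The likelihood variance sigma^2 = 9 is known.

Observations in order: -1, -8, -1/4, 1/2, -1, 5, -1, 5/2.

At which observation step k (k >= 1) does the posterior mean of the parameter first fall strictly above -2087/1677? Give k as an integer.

k = 7

obs 1: x=-1 → posterior Normal(-34/19, 36/19)
obs 2: x=-8 → posterior Normal(-66/23, 36/23)
obs 3: x=-1/4 → posterior Normal(-67/27, 4/3)
obs 4: x=1/2 → posterior Normal(-65/31, 36/31)
obs 5: x=-1 → posterior Normal(-69/35, 36/35)
obs 6: x=5 → posterior Normal(-49/39, 12/13)
obs 7: x=-1 → posterior Normal(-53/43, 36/43)
obs 8: x=5/2 → posterior Normal(-43/47, 36/47)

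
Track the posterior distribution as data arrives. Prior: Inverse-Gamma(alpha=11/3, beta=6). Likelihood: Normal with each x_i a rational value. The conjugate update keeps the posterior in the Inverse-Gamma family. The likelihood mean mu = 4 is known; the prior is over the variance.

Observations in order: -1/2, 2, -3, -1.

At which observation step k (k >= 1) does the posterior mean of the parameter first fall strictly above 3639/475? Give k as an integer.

obs 1: x=-1/2 → posterior Inverse-Gamma(25/6, 129/8)
obs 2: x=2 → posterior Inverse-Gamma(14/3, 145/8)
obs 3: x=-3 → posterior Inverse-Gamma(31/6, 341/8)
obs 4: x=-1 → posterior Inverse-Gamma(17/3, 441/8)

k = 3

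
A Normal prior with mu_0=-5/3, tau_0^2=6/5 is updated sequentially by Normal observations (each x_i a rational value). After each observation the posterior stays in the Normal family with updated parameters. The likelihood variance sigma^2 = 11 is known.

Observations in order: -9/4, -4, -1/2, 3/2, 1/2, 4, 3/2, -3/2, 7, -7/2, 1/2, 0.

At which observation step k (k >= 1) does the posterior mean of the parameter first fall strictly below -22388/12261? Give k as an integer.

obs 1: x=-9/4 → posterior Normal(-631/366, 66/61)
obs 2: x=-4 → posterior Normal(-775/402, 66/67)
obs 3: x=-1/2 → posterior Normal(-793/438, 66/73)
obs 4: x=3/2 → posterior Normal(-739/474, 66/79)
obs 5: x=1/2 → posterior Normal(-721/510, 66/85)
obs 6: x=4 → posterior Normal(-577/546, 66/91)
obs 7: x=3/2 → posterior Normal(-523/582, 66/97)
obs 8: x=-3/2 → posterior Normal(-577/618, 66/103)
obs 9: x=7 → posterior Normal(-325/654, 66/109)
obs 10: x=-7/2 → posterior Normal(-451/690, 66/115)
obs 11: x=1/2 → posterior Normal(-433/726, 6/11)
obs 12: x=0 → posterior Normal(-433/762, 66/127)

k = 2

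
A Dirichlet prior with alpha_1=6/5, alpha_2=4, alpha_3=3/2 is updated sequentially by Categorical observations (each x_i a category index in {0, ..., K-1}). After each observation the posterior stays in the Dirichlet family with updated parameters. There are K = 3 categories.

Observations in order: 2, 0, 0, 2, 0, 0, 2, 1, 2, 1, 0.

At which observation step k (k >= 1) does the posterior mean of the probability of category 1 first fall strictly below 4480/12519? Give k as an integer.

k = 5

obs 1: x=2 → posterior Dirichlet(6/5, 4, 5/2)
obs 2: x=0 → posterior Dirichlet(11/5, 4, 5/2)
obs 3: x=0 → posterior Dirichlet(16/5, 4, 5/2)
obs 4: x=2 → posterior Dirichlet(16/5, 4, 7/2)
obs 5: x=0 → posterior Dirichlet(21/5, 4, 7/2)
obs 6: x=0 → posterior Dirichlet(26/5, 4, 7/2)
obs 7: x=2 → posterior Dirichlet(26/5, 4, 9/2)
obs 8: x=1 → posterior Dirichlet(26/5, 5, 9/2)
obs 9: x=2 → posterior Dirichlet(26/5, 5, 11/2)
obs 10: x=1 → posterior Dirichlet(26/5, 6, 11/2)
obs 11: x=0 → posterior Dirichlet(31/5, 6, 11/2)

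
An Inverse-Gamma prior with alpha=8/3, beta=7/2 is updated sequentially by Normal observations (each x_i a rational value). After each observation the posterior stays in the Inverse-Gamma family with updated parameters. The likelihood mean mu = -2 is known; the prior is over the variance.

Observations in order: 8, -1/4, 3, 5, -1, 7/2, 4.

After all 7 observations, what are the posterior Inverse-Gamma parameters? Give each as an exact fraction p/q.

alpha=37/6, beta=4021/32

obs 1: x=8 → posterior Inverse-Gamma(19/6, 107/2)
obs 2: x=-1/4 → posterior Inverse-Gamma(11/3, 1761/32)
obs 3: x=3 → posterior Inverse-Gamma(25/6, 2161/32)
obs 4: x=5 → posterior Inverse-Gamma(14/3, 2945/32)
obs 5: x=-1 → posterior Inverse-Gamma(31/6, 2961/32)
obs 6: x=7/2 → posterior Inverse-Gamma(17/3, 3445/32)
obs 7: x=4 → posterior Inverse-Gamma(37/6, 4021/32)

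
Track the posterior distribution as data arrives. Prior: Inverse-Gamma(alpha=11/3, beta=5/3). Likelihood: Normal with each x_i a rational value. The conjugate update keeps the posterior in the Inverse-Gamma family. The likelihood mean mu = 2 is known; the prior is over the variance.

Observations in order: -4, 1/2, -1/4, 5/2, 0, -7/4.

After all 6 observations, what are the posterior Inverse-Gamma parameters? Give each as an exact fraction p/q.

alpha=20/3, beta=1559/48

obs 1: x=-4 → posterior Inverse-Gamma(25/6, 59/3)
obs 2: x=1/2 → posterior Inverse-Gamma(14/3, 499/24)
obs 3: x=-1/4 → posterior Inverse-Gamma(31/6, 2239/96)
obs 4: x=5/2 → posterior Inverse-Gamma(17/3, 2251/96)
obs 5: x=0 → posterior Inverse-Gamma(37/6, 2443/96)
obs 6: x=-7/4 → posterior Inverse-Gamma(20/3, 1559/48)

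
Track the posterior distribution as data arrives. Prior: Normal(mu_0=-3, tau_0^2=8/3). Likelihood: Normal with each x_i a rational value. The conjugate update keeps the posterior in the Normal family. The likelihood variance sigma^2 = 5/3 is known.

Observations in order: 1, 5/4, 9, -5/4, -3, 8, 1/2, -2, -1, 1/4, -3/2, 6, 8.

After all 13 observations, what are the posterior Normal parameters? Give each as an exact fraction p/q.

mu_0=187/109, tau_0^2=40/327

obs 1: x=1 → posterior Normal(-7/13, 40/39)
obs 2: x=5/4 → posterior Normal(1/7, 40/63)
obs 3: x=9 → posterior Normal(75/29, 40/87)
obs 4: x=-5/4 → posterior Normal(65/37, 40/111)
obs 5: x=-3 → posterior Normal(41/45, 8/27)
obs 6: x=8 → posterior Normal(105/53, 40/159)
obs 7: x=1/2 → posterior Normal(109/61, 40/183)
obs 8: x=-2 → posterior Normal(31/23, 40/207)
obs 9: x=-1 → posterior Normal(85/77, 40/231)
obs 10: x=1/4 → posterior Normal(87/85, 8/51)
obs 11: x=-3/2 → posterior Normal(25/31, 40/279)
obs 12: x=6 → posterior Normal(123/101, 40/303)
obs 13: x=8 → posterior Normal(187/109, 40/327)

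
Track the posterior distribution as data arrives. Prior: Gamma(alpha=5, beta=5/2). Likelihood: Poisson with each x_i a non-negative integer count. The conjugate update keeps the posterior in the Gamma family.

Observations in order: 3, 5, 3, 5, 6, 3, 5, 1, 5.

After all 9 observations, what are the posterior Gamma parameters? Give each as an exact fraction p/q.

obs 1: x=3 → posterior Gamma(8, 7/2)
obs 2: x=5 → posterior Gamma(13, 9/2)
obs 3: x=3 → posterior Gamma(16, 11/2)
obs 4: x=5 → posterior Gamma(21, 13/2)
obs 5: x=6 → posterior Gamma(27, 15/2)
obs 6: x=3 → posterior Gamma(30, 17/2)
obs 7: x=5 → posterior Gamma(35, 19/2)
obs 8: x=1 → posterior Gamma(36, 21/2)
obs 9: x=5 → posterior Gamma(41, 23/2)

alpha=41, beta=23/2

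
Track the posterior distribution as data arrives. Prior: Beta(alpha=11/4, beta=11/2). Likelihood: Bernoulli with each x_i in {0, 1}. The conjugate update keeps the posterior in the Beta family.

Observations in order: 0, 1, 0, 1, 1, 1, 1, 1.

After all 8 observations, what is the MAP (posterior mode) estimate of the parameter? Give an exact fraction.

31/57

obs 1: x=0 → posterior Beta(11/4, 13/2)
obs 2: x=1 → posterior Beta(15/4, 13/2)
obs 3: x=0 → posterior Beta(15/4, 15/2)
obs 4: x=1 → posterior Beta(19/4, 15/2)
obs 5: x=1 → posterior Beta(23/4, 15/2)
obs 6: x=1 → posterior Beta(27/4, 15/2)
obs 7: x=1 → posterior Beta(31/4, 15/2)
obs 8: x=1 → posterior Beta(35/4, 15/2)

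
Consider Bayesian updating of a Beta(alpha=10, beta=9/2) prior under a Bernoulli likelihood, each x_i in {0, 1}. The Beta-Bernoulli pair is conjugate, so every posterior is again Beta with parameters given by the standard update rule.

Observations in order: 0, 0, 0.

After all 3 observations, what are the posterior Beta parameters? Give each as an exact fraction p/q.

obs 1: x=0 → posterior Beta(10, 11/2)
obs 2: x=0 → posterior Beta(10, 13/2)
obs 3: x=0 → posterior Beta(10, 15/2)

alpha=10, beta=15/2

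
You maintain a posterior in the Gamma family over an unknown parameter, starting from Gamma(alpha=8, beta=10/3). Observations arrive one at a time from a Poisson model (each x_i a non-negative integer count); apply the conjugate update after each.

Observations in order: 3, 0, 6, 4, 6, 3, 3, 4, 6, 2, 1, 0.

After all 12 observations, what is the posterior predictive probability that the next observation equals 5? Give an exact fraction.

obs 1: x=3 → posterior Gamma(11, 13/3)
obs 2: x=0 → posterior Gamma(11, 16/3)
obs 3: x=6 → posterior Gamma(17, 19/3)
obs 4: x=4 → posterior Gamma(21, 22/3)
obs 5: x=6 → posterior Gamma(27, 25/3)
obs 6: x=3 → posterior Gamma(30, 28/3)
obs 7: x=3 → posterior Gamma(33, 31/3)
obs 8: x=4 → posterior Gamma(37, 34/3)
obs 9: x=6 → posterior Gamma(43, 37/3)
obs 10: x=2 → posterior Gamma(45, 40/3)
obs 11: x=1 → posterior Gamma(46, 43/3)
obs 12: x=0 → posterior Gamma(46, 46/3)

322368216293261693509302987674524905660402241182449936646878132490236061329098014720/3234476509624757991344647769100216810857203198904625400933895331391691459636928060001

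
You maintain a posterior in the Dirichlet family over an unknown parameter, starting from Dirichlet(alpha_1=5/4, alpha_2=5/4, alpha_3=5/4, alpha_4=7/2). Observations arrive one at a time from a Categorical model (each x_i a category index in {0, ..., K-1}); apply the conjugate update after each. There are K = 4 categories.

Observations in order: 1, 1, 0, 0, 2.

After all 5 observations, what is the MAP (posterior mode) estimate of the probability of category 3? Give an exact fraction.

10/33

obs 1: x=1 → posterior Dirichlet(5/4, 9/4, 5/4, 7/2)
obs 2: x=1 → posterior Dirichlet(5/4, 13/4, 5/4, 7/2)
obs 3: x=0 → posterior Dirichlet(9/4, 13/4, 5/4, 7/2)
obs 4: x=0 → posterior Dirichlet(13/4, 13/4, 5/4, 7/2)
obs 5: x=2 → posterior Dirichlet(13/4, 13/4, 9/4, 7/2)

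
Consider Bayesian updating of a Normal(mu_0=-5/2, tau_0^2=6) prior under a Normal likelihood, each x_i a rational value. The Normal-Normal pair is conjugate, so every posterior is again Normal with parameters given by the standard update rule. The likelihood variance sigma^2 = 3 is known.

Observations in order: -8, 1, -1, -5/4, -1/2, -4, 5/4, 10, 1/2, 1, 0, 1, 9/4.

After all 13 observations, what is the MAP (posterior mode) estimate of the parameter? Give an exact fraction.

2/27

obs 1: x=-8 → posterior Normal(-37/6, 2)
obs 2: x=1 → posterior Normal(-33/10, 6/5)
obs 3: x=-1 → posterior Normal(-37/14, 6/7)
obs 4: x=-5/4 → posterior Normal(-7/3, 2/3)
obs 5: x=-1/2 → posterior Normal(-2, 6/11)
obs 6: x=-4 → posterior Normal(-30/13, 6/13)
obs 7: x=5/4 → posterior Normal(-11/6, 2/5)
obs 8: x=10 → posterior Normal(-15/34, 6/17)
obs 9: x=1/2 → posterior Normal(-13/38, 6/19)
obs 10: x=1 → posterior Normal(-3/14, 2/7)
obs 11: x=0 → posterior Normal(-9/46, 6/23)
obs 12: x=1 → posterior Normal(-1/10, 6/25)
obs 13: x=9/4 → posterior Normal(2/27, 2/9)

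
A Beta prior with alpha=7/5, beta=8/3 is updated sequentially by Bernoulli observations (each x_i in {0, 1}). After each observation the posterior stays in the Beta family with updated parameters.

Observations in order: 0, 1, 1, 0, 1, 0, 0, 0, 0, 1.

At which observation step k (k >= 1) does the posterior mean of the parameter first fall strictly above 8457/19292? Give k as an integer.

obs 1: x=0 → posterior Beta(7/5, 11/3)
obs 2: x=1 → posterior Beta(12/5, 11/3)
obs 3: x=1 → posterior Beta(17/5, 11/3)
obs 4: x=0 → posterior Beta(17/5, 14/3)
obs 5: x=1 → posterior Beta(22/5, 14/3)
obs 6: x=0 → posterior Beta(22/5, 17/3)
obs 7: x=0 → posterior Beta(22/5, 20/3)
obs 8: x=0 → posterior Beta(22/5, 23/3)
obs 9: x=0 → posterior Beta(22/5, 26/3)
obs 10: x=1 → posterior Beta(27/5, 26/3)

k = 3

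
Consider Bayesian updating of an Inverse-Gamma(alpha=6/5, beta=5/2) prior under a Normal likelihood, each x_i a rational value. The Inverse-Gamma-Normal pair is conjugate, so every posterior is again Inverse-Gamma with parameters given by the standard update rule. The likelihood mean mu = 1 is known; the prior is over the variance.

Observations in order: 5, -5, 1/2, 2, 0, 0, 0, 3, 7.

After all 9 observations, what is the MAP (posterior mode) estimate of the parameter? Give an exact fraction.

2025/268

obs 1: x=5 → posterior Inverse-Gamma(17/10, 21/2)
obs 2: x=-5 → posterior Inverse-Gamma(11/5, 57/2)
obs 3: x=1/2 → posterior Inverse-Gamma(27/10, 229/8)
obs 4: x=2 → posterior Inverse-Gamma(16/5, 233/8)
obs 5: x=0 → posterior Inverse-Gamma(37/10, 237/8)
obs 6: x=0 → posterior Inverse-Gamma(21/5, 241/8)
obs 7: x=0 → posterior Inverse-Gamma(47/10, 245/8)
obs 8: x=3 → posterior Inverse-Gamma(26/5, 261/8)
obs 9: x=7 → posterior Inverse-Gamma(57/10, 405/8)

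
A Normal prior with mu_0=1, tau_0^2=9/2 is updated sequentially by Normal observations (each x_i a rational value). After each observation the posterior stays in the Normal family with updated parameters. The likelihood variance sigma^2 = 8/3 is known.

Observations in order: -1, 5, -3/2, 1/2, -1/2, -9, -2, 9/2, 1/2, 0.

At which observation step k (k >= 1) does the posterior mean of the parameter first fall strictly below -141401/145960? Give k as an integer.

k = 7

obs 1: x=-1 → posterior Normal(-11/43, 72/43)
obs 2: x=5 → posterior Normal(62/35, 36/35)
obs 3: x=-3/2 → posterior Normal(167/194, 72/97)
obs 4: x=1/2 → posterior Normal(97/124, 18/31)
obs 5: x=-1/2 → posterior Normal(167/302, 72/151)
obs 6: x=-9 → posterior Normal(-319/356, 36/89)
obs 7: x=-2 → posterior Normal(-427/410, 72/205)
obs 8: x=9/2 → posterior Normal(-23/58, 9/29)
obs 9: x=1/2 → posterior Normal(-157/518, 72/259)
obs 10: x=0 → posterior Normal(-157/572, 36/143)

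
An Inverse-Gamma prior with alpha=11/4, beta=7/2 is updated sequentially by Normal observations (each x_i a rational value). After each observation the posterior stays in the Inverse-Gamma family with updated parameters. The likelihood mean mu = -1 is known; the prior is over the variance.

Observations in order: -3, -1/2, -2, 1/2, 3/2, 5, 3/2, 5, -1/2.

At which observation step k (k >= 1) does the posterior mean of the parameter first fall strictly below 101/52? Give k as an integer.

k = 3

obs 1: x=-3 → posterior Inverse-Gamma(13/4, 11/2)
obs 2: x=-1/2 → posterior Inverse-Gamma(15/4, 45/8)
obs 3: x=-2 → posterior Inverse-Gamma(17/4, 49/8)
obs 4: x=1/2 → posterior Inverse-Gamma(19/4, 29/4)
obs 5: x=3/2 → posterior Inverse-Gamma(21/4, 83/8)
obs 6: x=5 → posterior Inverse-Gamma(23/4, 227/8)
obs 7: x=3/2 → posterior Inverse-Gamma(25/4, 63/2)
obs 8: x=5 → posterior Inverse-Gamma(27/4, 99/2)
obs 9: x=-1/2 → posterior Inverse-Gamma(29/4, 397/8)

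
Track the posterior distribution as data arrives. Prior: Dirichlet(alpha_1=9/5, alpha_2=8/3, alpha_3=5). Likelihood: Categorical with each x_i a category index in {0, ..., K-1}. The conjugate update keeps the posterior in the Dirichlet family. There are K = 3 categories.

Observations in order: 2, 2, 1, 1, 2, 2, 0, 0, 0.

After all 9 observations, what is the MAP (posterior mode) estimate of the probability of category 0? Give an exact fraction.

57/232

obs 1: x=2 → posterior Dirichlet(9/5, 8/3, 6)
obs 2: x=2 → posterior Dirichlet(9/5, 8/3, 7)
obs 3: x=1 → posterior Dirichlet(9/5, 11/3, 7)
obs 4: x=1 → posterior Dirichlet(9/5, 14/3, 7)
obs 5: x=2 → posterior Dirichlet(9/5, 14/3, 8)
obs 6: x=2 → posterior Dirichlet(9/5, 14/3, 9)
obs 7: x=0 → posterior Dirichlet(14/5, 14/3, 9)
obs 8: x=0 → posterior Dirichlet(19/5, 14/3, 9)
obs 9: x=0 → posterior Dirichlet(24/5, 14/3, 9)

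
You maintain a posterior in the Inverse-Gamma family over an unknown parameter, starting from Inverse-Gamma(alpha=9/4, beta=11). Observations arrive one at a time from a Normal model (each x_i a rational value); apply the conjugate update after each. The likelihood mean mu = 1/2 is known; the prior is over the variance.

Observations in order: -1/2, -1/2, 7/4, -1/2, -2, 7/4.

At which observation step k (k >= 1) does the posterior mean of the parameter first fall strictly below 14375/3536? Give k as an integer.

k = 6

obs 1: x=-1/2 → posterior Inverse-Gamma(11/4, 23/2)
obs 2: x=-1/2 → posterior Inverse-Gamma(13/4, 12)
obs 3: x=7/4 → posterior Inverse-Gamma(15/4, 409/32)
obs 4: x=-1/2 → posterior Inverse-Gamma(17/4, 425/32)
obs 5: x=-2 → posterior Inverse-Gamma(19/4, 525/32)
obs 6: x=7/4 → posterior Inverse-Gamma(21/4, 275/16)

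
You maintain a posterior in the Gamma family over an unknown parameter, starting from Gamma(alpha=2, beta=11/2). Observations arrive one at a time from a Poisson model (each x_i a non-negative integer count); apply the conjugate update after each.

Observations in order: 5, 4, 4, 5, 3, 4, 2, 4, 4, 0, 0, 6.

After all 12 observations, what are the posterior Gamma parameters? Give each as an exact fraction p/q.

obs 1: x=5 → posterior Gamma(7, 13/2)
obs 2: x=4 → posterior Gamma(11, 15/2)
obs 3: x=4 → posterior Gamma(15, 17/2)
obs 4: x=5 → posterior Gamma(20, 19/2)
obs 5: x=3 → posterior Gamma(23, 21/2)
obs 6: x=4 → posterior Gamma(27, 23/2)
obs 7: x=2 → posterior Gamma(29, 25/2)
obs 8: x=4 → posterior Gamma(33, 27/2)
obs 9: x=4 → posterior Gamma(37, 29/2)
obs 10: x=0 → posterior Gamma(37, 31/2)
obs 11: x=0 → posterior Gamma(37, 33/2)
obs 12: x=6 → posterior Gamma(43, 35/2)

alpha=43, beta=35/2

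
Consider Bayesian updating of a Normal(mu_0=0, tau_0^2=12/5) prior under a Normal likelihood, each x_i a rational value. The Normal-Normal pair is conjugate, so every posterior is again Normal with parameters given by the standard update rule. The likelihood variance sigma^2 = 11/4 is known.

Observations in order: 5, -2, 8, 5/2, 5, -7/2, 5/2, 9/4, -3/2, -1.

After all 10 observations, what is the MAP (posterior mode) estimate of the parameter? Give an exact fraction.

obs 1: x=5 → posterior Normal(240/103, 132/103)
obs 2: x=-2 → posterior Normal(144/151, 132/151)
obs 3: x=8 → posterior Normal(528/199, 132/199)
obs 4: x=5/2 → posterior Normal(648/247, 132/247)
obs 5: x=5 → posterior Normal(888/295, 132/295)
obs 6: x=-7/2 → posterior Normal(720/343, 132/343)
obs 7: x=5/2 → posterior Normal(840/391, 132/391)
obs 8: x=9/4 → posterior Normal(948/439, 132/439)
obs 9: x=-3/2 → posterior Normal(876/487, 132/487)
obs 10: x=-1 → posterior Normal(828/535, 132/535)

828/535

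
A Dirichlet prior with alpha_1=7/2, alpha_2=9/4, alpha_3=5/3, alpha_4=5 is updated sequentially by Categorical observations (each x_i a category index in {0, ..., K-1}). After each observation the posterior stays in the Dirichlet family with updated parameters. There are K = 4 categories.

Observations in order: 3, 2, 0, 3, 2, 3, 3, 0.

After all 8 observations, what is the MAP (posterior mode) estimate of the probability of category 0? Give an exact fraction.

obs 1: x=3 → posterior Dirichlet(7/2, 9/4, 5/3, 6)
obs 2: x=2 → posterior Dirichlet(7/2, 9/4, 8/3, 6)
obs 3: x=0 → posterior Dirichlet(9/2, 9/4, 8/3, 6)
obs 4: x=3 → posterior Dirichlet(9/2, 9/4, 8/3, 7)
obs 5: x=2 → posterior Dirichlet(9/2, 9/4, 11/3, 7)
obs 6: x=3 → posterior Dirichlet(9/2, 9/4, 11/3, 8)
obs 7: x=3 → posterior Dirichlet(9/2, 9/4, 11/3, 9)
obs 8: x=0 → posterior Dirichlet(11/2, 9/4, 11/3, 9)

54/197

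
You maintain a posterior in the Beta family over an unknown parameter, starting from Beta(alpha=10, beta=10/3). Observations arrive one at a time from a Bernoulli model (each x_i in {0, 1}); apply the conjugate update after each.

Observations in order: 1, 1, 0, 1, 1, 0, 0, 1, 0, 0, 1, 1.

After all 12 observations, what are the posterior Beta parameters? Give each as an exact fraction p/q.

obs 1: x=1 → posterior Beta(11, 10/3)
obs 2: x=1 → posterior Beta(12, 10/3)
obs 3: x=0 → posterior Beta(12, 13/3)
obs 4: x=1 → posterior Beta(13, 13/3)
obs 5: x=1 → posterior Beta(14, 13/3)
obs 6: x=0 → posterior Beta(14, 16/3)
obs 7: x=0 → posterior Beta(14, 19/3)
obs 8: x=1 → posterior Beta(15, 19/3)
obs 9: x=0 → posterior Beta(15, 22/3)
obs 10: x=0 → posterior Beta(15, 25/3)
obs 11: x=1 → posterior Beta(16, 25/3)
obs 12: x=1 → posterior Beta(17, 25/3)

alpha=17, beta=25/3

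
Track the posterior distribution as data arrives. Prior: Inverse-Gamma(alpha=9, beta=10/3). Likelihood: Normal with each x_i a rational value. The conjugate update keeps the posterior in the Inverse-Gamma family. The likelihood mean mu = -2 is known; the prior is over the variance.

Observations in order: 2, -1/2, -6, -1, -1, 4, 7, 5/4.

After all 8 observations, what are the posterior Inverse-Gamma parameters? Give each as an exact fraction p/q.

obs 1: x=2 → posterior Inverse-Gamma(19/2, 34/3)
obs 2: x=-1/2 → posterior Inverse-Gamma(10, 299/24)
obs 3: x=-6 → posterior Inverse-Gamma(21/2, 491/24)
obs 4: x=-1 → posterior Inverse-Gamma(11, 503/24)
obs 5: x=-1 → posterior Inverse-Gamma(23/2, 515/24)
obs 6: x=4 → posterior Inverse-Gamma(12, 947/24)
obs 7: x=7 → posterior Inverse-Gamma(25/2, 1919/24)
obs 8: x=5/4 → posterior Inverse-Gamma(13, 8183/96)

alpha=13, beta=8183/96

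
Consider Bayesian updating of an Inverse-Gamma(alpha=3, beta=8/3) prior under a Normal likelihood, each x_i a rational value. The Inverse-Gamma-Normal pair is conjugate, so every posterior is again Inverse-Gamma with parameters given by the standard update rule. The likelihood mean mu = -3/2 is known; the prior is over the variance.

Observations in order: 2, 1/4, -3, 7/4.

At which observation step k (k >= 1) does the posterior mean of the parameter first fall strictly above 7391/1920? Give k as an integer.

k = 4

obs 1: x=2 → posterior Inverse-Gamma(7/2, 211/24)
obs 2: x=1/4 → posterior Inverse-Gamma(4, 991/96)
obs 3: x=-3 → posterior Inverse-Gamma(9/2, 1099/96)
obs 4: x=7/4 → posterior Inverse-Gamma(5, 803/48)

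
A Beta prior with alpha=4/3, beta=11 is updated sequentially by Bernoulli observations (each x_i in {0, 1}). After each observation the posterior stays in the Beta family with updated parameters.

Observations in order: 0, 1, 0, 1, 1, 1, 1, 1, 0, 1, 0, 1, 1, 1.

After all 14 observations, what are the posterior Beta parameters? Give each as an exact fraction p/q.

alpha=34/3, beta=15

obs 1: x=0 → posterior Beta(4/3, 12)
obs 2: x=1 → posterior Beta(7/3, 12)
obs 3: x=0 → posterior Beta(7/3, 13)
obs 4: x=1 → posterior Beta(10/3, 13)
obs 5: x=1 → posterior Beta(13/3, 13)
obs 6: x=1 → posterior Beta(16/3, 13)
obs 7: x=1 → posterior Beta(19/3, 13)
obs 8: x=1 → posterior Beta(22/3, 13)
obs 9: x=0 → posterior Beta(22/3, 14)
obs 10: x=1 → posterior Beta(25/3, 14)
obs 11: x=0 → posterior Beta(25/3, 15)
obs 12: x=1 → posterior Beta(28/3, 15)
obs 13: x=1 → posterior Beta(31/3, 15)
obs 14: x=1 → posterior Beta(34/3, 15)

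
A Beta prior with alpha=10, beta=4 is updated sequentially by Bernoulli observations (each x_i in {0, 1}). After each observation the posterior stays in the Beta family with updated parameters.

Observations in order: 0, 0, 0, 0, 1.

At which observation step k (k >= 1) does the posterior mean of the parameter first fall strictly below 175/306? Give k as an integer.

k = 4

obs 1: x=0 → posterior Beta(10, 5)
obs 2: x=0 → posterior Beta(10, 6)
obs 3: x=0 → posterior Beta(10, 7)
obs 4: x=0 → posterior Beta(10, 8)
obs 5: x=1 → posterior Beta(11, 8)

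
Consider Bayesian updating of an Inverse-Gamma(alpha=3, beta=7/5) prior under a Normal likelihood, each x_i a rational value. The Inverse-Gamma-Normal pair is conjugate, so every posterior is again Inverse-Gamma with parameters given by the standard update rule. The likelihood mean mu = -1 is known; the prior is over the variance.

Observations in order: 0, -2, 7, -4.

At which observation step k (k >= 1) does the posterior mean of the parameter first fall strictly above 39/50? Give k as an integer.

obs 1: x=0 → posterior Inverse-Gamma(7/2, 19/10)
obs 2: x=-2 → posterior Inverse-Gamma(4, 12/5)
obs 3: x=7 → posterior Inverse-Gamma(9/2, 172/5)
obs 4: x=-4 → posterior Inverse-Gamma(5, 389/10)

k = 2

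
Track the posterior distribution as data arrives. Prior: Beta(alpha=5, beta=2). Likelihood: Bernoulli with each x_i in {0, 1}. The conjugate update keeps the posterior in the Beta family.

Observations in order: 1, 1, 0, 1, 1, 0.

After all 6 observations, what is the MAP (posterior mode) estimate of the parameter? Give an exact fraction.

8/11

obs 1: x=1 → posterior Beta(6, 2)
obs 2: x=1 → posterior Beta(7, 2)
obs 3: x=0 → posterior Beta(7, 3)
obs 4: x=1 → posterior Beta(8, 3)
obs 5: x=1 → posterior Beta(9, 3)
obs 6: x=0 → posterior Beta(9, 4)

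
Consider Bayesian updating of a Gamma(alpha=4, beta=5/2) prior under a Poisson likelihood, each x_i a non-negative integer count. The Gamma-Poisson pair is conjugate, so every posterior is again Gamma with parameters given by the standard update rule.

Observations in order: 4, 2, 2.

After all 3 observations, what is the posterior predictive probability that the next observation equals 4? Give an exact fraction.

5272559672891280/51185893014090757

obs 1: x=4 → posterior Gamma(8, 7/2)
obs 2: x=2 → posterior Gamma(10, 9/2)
obs 3: x=2 → posterior Gamma(12, 11/2)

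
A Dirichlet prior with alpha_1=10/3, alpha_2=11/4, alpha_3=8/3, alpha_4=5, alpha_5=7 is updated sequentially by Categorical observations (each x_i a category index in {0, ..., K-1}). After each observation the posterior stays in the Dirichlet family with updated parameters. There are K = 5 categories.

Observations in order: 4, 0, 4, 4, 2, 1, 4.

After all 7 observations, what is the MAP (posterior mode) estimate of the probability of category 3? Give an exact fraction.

16/91

obs 1: x=4 → posterior Dirichlet(10/3, 11/4, 8/3, 5, 8)
obs 2: x=0 → posterior Dirichlet(13/3, 11/4, 8/3, 5, 8)
obs 3: x=4 → posterior Dirichlet(13/3, 11/4, 8/3, 5, 9)
obs 4: x=4 → posterior Dirichlet(13/3, 11/4, 8/3, 5, 10)
obs 5: x=2 → posterior Dirichlet(13/3, 11/4, 11/3, 5, 10)
obs 6: x=1 → posterior Dirichlet(13/3, 15/4, 11/3, 5, 10)
obs 7: x=4 → posterior Dirichlet(13/3, 15/4, 11/3, 5, 11)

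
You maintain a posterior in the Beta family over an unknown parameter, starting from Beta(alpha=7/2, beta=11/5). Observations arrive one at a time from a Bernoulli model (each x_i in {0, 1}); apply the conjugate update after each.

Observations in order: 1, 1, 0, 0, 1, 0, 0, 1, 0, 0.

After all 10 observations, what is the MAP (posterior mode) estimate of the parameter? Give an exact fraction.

65/137

obs 1: x=1 → posterior Beta(9/2, 11/5)
obs 2: x=1 → posterior Beta(11/2, 11/5)
obs 3: x=0 → posterior Beta(11/2, 16/5)
obs 4: x=0 → posterior Beta(11/2, 21/5)
obs 5: x=1 → posterior Beta(13/2, 21/5)
obs 6: x=0 → posterior Beta(13/2, 26/5)
obs 7: x=0 → posterior Beta(13/2, 31/5)
obs 8: x=1 → posterior Beta(15/2, 31/5)
obs 9: x=0 → posterior Beta(15/2, 36/5)
obs 10: x=0 → posterior Beta(15/2, 41/5)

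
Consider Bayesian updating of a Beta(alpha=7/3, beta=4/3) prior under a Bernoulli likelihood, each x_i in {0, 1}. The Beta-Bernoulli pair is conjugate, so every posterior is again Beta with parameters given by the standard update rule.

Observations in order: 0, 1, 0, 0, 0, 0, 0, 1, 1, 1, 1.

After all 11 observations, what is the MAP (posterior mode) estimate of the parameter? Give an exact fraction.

obs 1: x=0 → posterior Beta(7/3, 7/3)
obs 2: x=1 → posterior Beta(10/3, 7/3)
obs 3: x=0 → posterior Beta(10/3, 10/3)
obs 4: x=0 → posterior Beta(10/3, 13/3)
obs 5: x=0 → posterior Beta(10/3, 16/3)
obs 6: x=0 → posterior Beta(10/3, 19/3)
obs 7: x=0 → posterior Beta(10/3, 22/3)
obs 8: x=1 → posterior Beta(13/3, 22/3)
obs 9: x=1 → posterior Beta(16/3, 22/3)
obs 10: x=1 → posterior Beta(19/3, 22/3)
obs 11: x=1 → posterior Beta(22/3, 22/3)

1/2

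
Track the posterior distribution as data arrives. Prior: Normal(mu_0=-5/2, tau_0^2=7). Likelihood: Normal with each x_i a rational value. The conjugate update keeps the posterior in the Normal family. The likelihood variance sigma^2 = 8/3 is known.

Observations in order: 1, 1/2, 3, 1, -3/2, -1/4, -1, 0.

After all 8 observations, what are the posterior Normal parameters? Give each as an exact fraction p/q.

mu_0=151/704, tau_0^2=7/22

obs 1: x=1 → posterior Normal(1/29, 56/29)
obs 2: x=1/2 → posterior Normal(23/100, 28/25)
obs 3: x=3 → posterior Normal(149/142, 56/71)
obs 4: x=1 → posterior Normal(191/184, 14/23)
obs 5: x=-3/2 → posterior Normal(64/113, 56/113)
obs 6: x=-1/4 → posterior Normal(235/536, 28/67)
obs 7: x=-1 → posterior Normal(151/620, 56/155)
obs 8: x=0 → posterior Normal(151/704, 7/22)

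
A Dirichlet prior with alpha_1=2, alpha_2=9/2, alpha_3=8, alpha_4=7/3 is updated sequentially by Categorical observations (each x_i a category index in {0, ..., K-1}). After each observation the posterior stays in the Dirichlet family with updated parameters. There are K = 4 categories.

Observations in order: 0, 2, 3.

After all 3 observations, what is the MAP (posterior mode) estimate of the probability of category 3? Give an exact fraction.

14/95

obs 1: x=0 → posterior Dirichlet(3, 9/2, 8, 7/3)
obs 2: x=2 → posterior Dirichlet(3, 9/2, 9, 7/3)
obs 3: x=3 → posterior Dirichlet(3, 9/2, 9, 10/3)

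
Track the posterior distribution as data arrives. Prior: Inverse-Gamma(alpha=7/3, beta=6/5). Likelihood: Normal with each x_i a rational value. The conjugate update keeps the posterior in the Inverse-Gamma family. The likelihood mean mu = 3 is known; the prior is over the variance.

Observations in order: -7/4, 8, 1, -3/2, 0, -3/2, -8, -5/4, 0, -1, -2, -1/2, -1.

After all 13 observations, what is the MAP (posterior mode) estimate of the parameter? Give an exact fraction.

obs 1: x=-7/4 → posterior Inverse-Gamma(17/6, 1997/160)
obs 2: x=8 → posterior Inverse-Gamma(10/3, 3997/160)
obs 3: x=1 → posterior Inverse-Gamma(23/6, 4317/160)
obs 4: x=-3/2 → posterior Inverse-Gamma(13/3, 5937/160)
obs 5: x=0 → posterior Inverse-Gamma(29/6, 6657/160)
obs 6: x=-3/2 → posterior Inverse-Gamma(16/3, 8277/160)
obs 7: x=-8 → posterior Inverse-Gamma(35/6, 17957/160)
obs 8: x=-5/4 → posterior Inverse-Gamma(19/3, 9701/80)
obs 9: x=0 → posterior Inverse-Gamma(41/6, 10061/80)
obs 10: x=-1 → posterior Inverse-Gamma(22/3, 10701/80)
obs 11: x=-2 → posterior Inverse-Gamma(47/6, 11701/80)
obs 12: x=-1/2 → posterior Inverse-Gamma(25/3, 12191/80)
obs 13: x=-1 → posterior Inverse-Gamma(53/6, 12831/80)

38493/2360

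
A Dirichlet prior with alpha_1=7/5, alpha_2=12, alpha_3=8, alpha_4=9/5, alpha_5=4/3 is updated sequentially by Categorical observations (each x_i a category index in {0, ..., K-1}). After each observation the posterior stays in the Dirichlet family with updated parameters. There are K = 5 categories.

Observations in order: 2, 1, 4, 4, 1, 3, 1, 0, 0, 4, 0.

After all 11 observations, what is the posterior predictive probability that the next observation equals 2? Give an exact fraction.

obs 1: x=2 → posterior Dirichlet(7/5, 12, 9, 9/5, 4/3)
obs 2: x=1 → posterior Dirichlet(7/5, 13, 9, 9/5, 4/3)
obs 3: x=4 → posterior Dirichlet(7/5, 13, 9, 9/5, 7/3)
obs 4: x=4 → posterior Dirichlet(7/5, 13, 9, 9/5, 10/3)
obs 5: x=1 → posterior Dirichlet(7/5, 14, 9, 9/5, 10/3)
obs 6: x=3 → posterior Dirichlet(7/5, 14, 9, 14/5, 10/3)
obs 7: x=1 → posterior Dirichlet(7/5, 15, 9, 14/5, 10/3)
obs 8: x=0 → posterior Dirichlet(12/5, 15, 9, 14/5, 10/3)
obs 9: x=0 → posterior Dirichlet(17/5, 15, 9, 14/5, 10/3)
obs 10: x=4 → posterior Dirichlet(17/5, 15, 9, 14/5, 13/3)
obs 11: x=0 → posterior Dirichlet(22/5, 15, 9, 14/5, 13/3)

135/533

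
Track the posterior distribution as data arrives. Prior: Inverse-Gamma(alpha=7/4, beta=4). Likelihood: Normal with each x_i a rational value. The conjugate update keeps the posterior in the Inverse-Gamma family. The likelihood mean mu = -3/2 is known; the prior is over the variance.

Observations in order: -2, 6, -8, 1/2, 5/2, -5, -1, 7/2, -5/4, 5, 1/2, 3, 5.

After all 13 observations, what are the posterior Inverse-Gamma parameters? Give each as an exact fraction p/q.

obs 1: x=-2 → posterior Inverse-Gamma(9/4, 33/8)
obs 2: x=6 → posterior Inverse-Gamma(11/4, 129/4)
obs 3: x=-8 → posterior Inverse-Gamma(13/4, 427/8)
obs 4: x=1/2 → posterior Inverse-Gamma(15/4, 443/8)
obs 5: x=5/2 → posterior Inverse-Gamma(17/4, 507/8)
obs 6: x=-5 → posterior Inverse-Gamma(19/4, 139/2)
obs 7: x=-1 → posterior Inverse-Gamma(21/4, 557/8)
obs 8: x=7/2 → posterior Inverse-Gamma(23/4, 657/8)
obs 9: x=-5/4 → posterior Inverse-Gamma(25/4, 2629/32)
obs 10: x=5 → posterior Inverse-Gamma(27/4, 3305/32)
obs 11: x=1/2 → posterior Inverse-Gamma(29/4, 3369/32)
obs 12: x=3 → posterior Inverse-Gamma(31/4, 3693/32)
obs 13: x=5 → posterior Inverse-Gamma(33/4, 4369/32)

alpha=33/4, beta=4369/32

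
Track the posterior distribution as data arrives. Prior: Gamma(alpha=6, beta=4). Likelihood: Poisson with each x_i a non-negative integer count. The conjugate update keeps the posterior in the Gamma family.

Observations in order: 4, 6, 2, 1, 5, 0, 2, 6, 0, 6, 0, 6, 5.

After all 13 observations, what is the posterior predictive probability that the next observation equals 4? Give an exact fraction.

obs 1: x=4 → posterior Gamma(10, 5)
obs 2: x=6 → posterior Gamma(16, 6)
obs 3: x=2 → posterior Gamma(18, 7)
obs 4: x=1 → posterior Gamma(19, 8)
obs 5: x=5 → posterior Gamma(24, 9)
obs 6: x=0 → posterior Gamma(24, 10)
obs 7: x=2 → posterior Gamma(26, 11)
obs 8: x=6 → posterior Gamma(32, 12)
obs 9: x=0 → posterior Gamma(32, 13)
obs 10: x=6 → posterior Gamma(38, 14)
obs 11: x=0 → posterior Gamma(38, 15)
obs 12: x=6 → posterior Gamma(44, 16)
obs 13: x=5 → posterior Gamma(49, 17)

530304741159438082713456050174161113078010925350350603130137690325/3384096747052124176096919006498525214763459451708514090419295879168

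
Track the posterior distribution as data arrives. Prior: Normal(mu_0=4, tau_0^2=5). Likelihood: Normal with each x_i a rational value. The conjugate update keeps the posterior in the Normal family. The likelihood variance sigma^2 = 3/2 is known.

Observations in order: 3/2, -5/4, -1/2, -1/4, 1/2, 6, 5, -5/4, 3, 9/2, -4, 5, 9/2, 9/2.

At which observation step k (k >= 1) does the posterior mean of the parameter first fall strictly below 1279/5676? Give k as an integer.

obs 1: x=3/2 → posterior Normal(27/13, 15/13)
obs 2: x=-5/4 → posterior Normal(29/46, 15/23)
obs 3: x=-1/2 → posterior Normal(19/66, 5/11)
obs 4: x=-1/4 → posterior Normal(7/43, 15/43)
obs 5: x=1/2 → posterior Normal(12/53, 15/53)
obs 6: x=6 → posterior Normal(8/7, 5/21)
obs 7: x=5 → posterior Normal(122/73, 15/73)
obs 8: x=-5/4 → posterior Normal(219/166, 15/83)
obs 9: x=3 → posterior Normal(3/2, 5/31)
obs 10: x=9/2 → posterior Normal(369/206, 15/103)
obs 11: x=-4 → posterior Normal(289/226, 15/113)
obs 12: x=5 → posterior Normal(389/246, 5/41)
obs 13: x=9/2 → posterior Normal(479/266, 15/133)
obs 14: x=9/2 → posterior Normal(569/286, 15/143)

k = 4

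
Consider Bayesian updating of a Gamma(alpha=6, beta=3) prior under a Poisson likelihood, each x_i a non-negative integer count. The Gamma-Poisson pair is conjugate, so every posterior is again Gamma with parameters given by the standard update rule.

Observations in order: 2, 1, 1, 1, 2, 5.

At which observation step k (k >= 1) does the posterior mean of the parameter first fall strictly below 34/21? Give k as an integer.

k = 4

obs 1: x=2 → posterior Gamma(8, 4)
obs 2: x=1 → posterior Gamma(9, 5)
obs 3: x=1 → posterior Gamma(10, 6)
obs 4: x=1 → posterior Gamma(11, 7)
obs 5: x=2 → posterior Gamma(13, 8)
obs 6: x=5 → posterior Gamma(18, 9)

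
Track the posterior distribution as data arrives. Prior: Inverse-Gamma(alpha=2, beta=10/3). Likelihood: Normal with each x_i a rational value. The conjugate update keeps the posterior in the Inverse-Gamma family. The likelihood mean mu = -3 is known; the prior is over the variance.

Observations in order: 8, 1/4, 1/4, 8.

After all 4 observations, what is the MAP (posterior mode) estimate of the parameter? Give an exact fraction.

obs 1: x=8 → posterior Inverse-Gamma(5/2, 383/6)
obs 2: x=1/4 → posterior Inverse-Gamma(3, 6635/96)
obs 3: x=1/4 → posterior Inverse-Gamma(7/2, 3571/48)
obs 4: x=8 → posterior Inverse-Gamma(4, 6475/48)

1295/48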